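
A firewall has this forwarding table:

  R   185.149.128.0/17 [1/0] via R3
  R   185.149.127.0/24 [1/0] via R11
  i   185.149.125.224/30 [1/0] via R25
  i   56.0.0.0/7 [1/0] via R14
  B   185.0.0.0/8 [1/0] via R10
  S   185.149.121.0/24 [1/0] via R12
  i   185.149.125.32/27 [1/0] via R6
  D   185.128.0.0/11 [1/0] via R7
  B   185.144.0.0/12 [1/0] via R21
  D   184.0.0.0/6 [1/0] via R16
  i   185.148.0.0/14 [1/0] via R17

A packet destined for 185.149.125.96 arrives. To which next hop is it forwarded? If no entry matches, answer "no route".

R17

Routes whose prefix contains 185.149.125.96:
  184.0.0.0/6 (184.0.0.0 - 187.255.255.255) -> R16
  185.0.0.0/8 (185.0.0.0 - 185.255.255.255) -> R10
  185.128.0.0/11 (185.128.0.0 - 185.159.255.255) -> R7
  185.144.0.0/12 (185.144.0.0 - 185.159.255.255) -> R21
  185.148.0.0/14 (185.148.0.0 - 185.151.255.255) -> R17
More-specific entries that do NOT match:
  185.149.125.224/30 (185.149.125.224 - 185.149.125.227) does not contain 185.149.125.96
  185.149.125.32/27 (185.149.125.32 - 185.149.125.63) does not contain 185.149.125.96
  185.149.127.0/24 (185.149.127.0 - 185.149.127.255) does not contain 185.149.125.96
  185.149.121.0/24 (185.149.121.0 - 185.149.121.255) does not contain 185.149.125.96
  185.149.128.0/17 (185.149.128.0 - 185.149.255.255) does not contain 185.149.125.96
Longest matching prefix is /14 -> next hop R17.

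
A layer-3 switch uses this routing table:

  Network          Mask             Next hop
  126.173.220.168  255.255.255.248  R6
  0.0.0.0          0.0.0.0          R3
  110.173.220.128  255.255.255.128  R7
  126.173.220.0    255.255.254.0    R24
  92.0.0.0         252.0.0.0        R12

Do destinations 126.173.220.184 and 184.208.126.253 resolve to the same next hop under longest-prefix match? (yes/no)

no

126.173.220.184: longest match 126.173.220.0/23 -> R24
184.208.126.253: longest match 0.0.0.0/0 -> R3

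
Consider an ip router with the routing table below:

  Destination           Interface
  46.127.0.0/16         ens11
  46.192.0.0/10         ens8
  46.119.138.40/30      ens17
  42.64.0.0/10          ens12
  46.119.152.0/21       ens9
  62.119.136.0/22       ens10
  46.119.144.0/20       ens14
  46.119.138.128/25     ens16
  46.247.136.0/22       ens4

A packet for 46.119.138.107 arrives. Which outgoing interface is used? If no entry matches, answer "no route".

no route

No entry's prefix contains 46.119.138.107; there is no default route.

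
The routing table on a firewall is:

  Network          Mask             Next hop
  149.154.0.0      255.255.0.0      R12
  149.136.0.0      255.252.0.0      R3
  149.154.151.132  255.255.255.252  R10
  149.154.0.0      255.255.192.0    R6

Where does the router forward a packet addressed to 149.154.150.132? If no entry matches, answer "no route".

R12

Routes whose prefix contains 149.154.150.132:
  149.154.0.0/16 (149.154.0.0 - 149.154.255.255) -> R12
More-specific entries that do NOT match:
  149.154.151.132/30 (149.154.151.132 - 149.154.151.135) does not contain 149.154.150.132
  149.154.0.0/18 (149.154.0.0 - 149.154.63.255) does not contain 149.154.150.132
Longest matching prefix is /16 -> next hop R12.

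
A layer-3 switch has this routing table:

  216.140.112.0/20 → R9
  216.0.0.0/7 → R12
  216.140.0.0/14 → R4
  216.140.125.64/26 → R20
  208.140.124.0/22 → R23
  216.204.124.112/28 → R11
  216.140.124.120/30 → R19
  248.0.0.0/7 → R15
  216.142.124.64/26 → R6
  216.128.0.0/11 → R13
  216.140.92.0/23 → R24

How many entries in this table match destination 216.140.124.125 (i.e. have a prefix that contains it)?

Prefixes containing 216.140.124.125:
  216.0.0.0/7 (216.0.0.0 - 217.255.255.255)
  216.128.0.0/11 (216.128.0.0 - 216.159.255.255)
  216.140.0.0/14 (216.140.0.0 - 216.143.255.255)
  216.140.112.0/20 (216.140.112.0 - 216.140.127.255)
Total matching entries: 4.

4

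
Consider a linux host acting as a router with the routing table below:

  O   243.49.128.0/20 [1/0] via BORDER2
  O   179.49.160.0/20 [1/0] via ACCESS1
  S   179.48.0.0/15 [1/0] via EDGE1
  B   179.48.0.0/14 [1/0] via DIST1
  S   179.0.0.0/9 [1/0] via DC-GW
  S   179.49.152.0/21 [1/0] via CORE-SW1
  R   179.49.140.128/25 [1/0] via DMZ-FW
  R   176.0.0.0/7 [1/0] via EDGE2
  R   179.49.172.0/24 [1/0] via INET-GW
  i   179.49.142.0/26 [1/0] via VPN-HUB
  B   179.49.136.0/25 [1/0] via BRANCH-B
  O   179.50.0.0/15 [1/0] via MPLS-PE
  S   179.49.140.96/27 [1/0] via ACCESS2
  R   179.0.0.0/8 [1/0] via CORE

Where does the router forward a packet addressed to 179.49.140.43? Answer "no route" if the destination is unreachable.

Routes whose prefix contains 179.49.140.43:
  179.0.0.0/8 (179.0.0.0 - 179.255.255.255) -> CORE
  179.0.0.0/9 (179.0.0.0 - 179.127.255.255) -> DC-GW
  179.48.0.0/14 (179.48.0.0 - 179.51.255.255) -> DIST1
  179.48.0.0/15 (179.48.0.0 - 179.49.255.255) -> EDGE1
More-specific entries that do NOT match:
  179.49.140.96/27 (179.49.140.96 - 179.49.140.127) does not contain 179.49.140.43
  179.49.142.0/26 (179.49.142.0 - 179.49.142.63) does not contain 179.49.140.43
  179.49.140.128/25 (179.49.140.128 - 179.49.140.255) does not contain 179.49.140.43
  179.49.136.0/25 (179.49.136.0 - 179.49.136.127) does not contain 179.49.140.43
  179.49.172.0/24 (179.49.172.0 - 179.49.172.255) does not contain 179.49.140.43
  179.49.152.0/21 (179.49.152.0 - 179.49.159.255) does not contain 179.49.140.43
  243.49.128.0/20 (243.49.128.0 - 243.49.143.255) does not contain 179.49.140.43
  179.49.160.0/20 (179.49.160.0 - 179.49.175.255) does not contain 179.49.140.43
Longest matching prefix is /15 -> next hop EDGE1.

EDGE1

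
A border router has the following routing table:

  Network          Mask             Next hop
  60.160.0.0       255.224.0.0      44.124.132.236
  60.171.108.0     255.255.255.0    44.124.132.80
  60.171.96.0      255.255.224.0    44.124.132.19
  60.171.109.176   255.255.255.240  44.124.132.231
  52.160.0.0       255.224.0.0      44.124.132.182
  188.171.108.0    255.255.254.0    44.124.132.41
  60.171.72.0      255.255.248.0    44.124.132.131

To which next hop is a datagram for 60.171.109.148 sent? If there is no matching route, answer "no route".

Routes whose prefix contains 60.171.109.148:
  60.160.0.0/11 (60.160.0.0 - 60.191.255.255) -> 44.124.132.236
  60.171.96.0/19 (60.171.96.0 - 60.171.127.255) -> 44.124.132.19
More-specific entries that do NOT match:
  60.171.109.176/28 (60.171.109.176 - 60.171.109.191) does not contain 60.171.109.148
  60.171.108.0/24 (60.171.108.0 - 60.171.108.255) does not contain 60.171.109.148
  188.171.108.0/23 (188.171.108.0 - 188.171.109.255) does not contain 60.171.109.148
  60.171.72.0/21 (60.171.72.0 - 60.171.79.255) does not contain 60.171.109.148
Longest matching prefix is /19 -> next hop 44.124.132.19.

44.124.132.19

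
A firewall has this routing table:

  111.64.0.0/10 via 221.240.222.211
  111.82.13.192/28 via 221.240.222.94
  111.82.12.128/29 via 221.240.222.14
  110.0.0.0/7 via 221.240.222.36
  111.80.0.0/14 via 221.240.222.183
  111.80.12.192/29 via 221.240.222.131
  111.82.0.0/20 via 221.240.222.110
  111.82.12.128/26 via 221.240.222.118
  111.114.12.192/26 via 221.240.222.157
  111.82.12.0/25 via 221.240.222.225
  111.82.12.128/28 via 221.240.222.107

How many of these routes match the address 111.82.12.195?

4

Prefixes containing 111.82.12.195:
  110.0.0.0/7 (110.0.0.0 - 111.255.255.255)
  111.64.0.0/10 (111.64.0.0 - 111.127.255.255)
  111.80.0.0/14 (111.80.0.0 - 111.83.255.255)
  111.82.0.0/20 (111.82.0.0 - 111.82.15.255)
Total matching entries: 4.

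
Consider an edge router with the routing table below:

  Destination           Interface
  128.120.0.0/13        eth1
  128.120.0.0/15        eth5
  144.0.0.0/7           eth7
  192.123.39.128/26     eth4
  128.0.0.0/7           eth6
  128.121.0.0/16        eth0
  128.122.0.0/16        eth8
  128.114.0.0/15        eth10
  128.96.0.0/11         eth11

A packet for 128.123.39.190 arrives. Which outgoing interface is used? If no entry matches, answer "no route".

Routes whose prefix contains 128.123.39.190:
  128.0.0.0/7 (128.0.0.0 - 129.255.255.255) -> eth6
  128.96.0.0/11 (128.96.0.0 - 128.127.255.255) -> eth11
  128.120.0.0/13 (128.120.0.0 - 128.127.255.255) -> eth1
More-specific entries that do NOT match:
  192.123.39.128/26 (192.123.39.128 - 192.123.39.191) does not contain 128.123.39.190
  128.121.0.0/16 (128.121.0.0 - 128.121.255.255) does not contain 128.123.39.190
  128.122.0.0/16 (128.122.0.0 - 128.122.255.255) does not contain 128.123.39.190
  128.120.0.0/15 (128.120.0.0 - 128.121.255.255) does not contain 128.123.39.190
  128.114.0.0/15 (128.114.0.0 - 128.115.255.255) does not contain 128.123.39.190
Longest matching prefix is /13 -> interface eth1.

eth1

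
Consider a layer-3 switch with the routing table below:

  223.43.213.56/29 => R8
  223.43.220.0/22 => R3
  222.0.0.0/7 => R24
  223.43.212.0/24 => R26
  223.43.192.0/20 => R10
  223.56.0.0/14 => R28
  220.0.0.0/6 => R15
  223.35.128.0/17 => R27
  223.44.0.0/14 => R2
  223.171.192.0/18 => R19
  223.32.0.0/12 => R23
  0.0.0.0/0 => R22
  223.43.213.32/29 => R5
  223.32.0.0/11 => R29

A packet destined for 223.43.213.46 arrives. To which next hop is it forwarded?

R23

Routes whose prefix contains 223.43.213.46:
  0.0.0.0/0 (default, matches everything) -> R22
  220.0.0.0/6 (220.0.0.0 - 223.255.255.255) -> R15
  222.0.0.0/7 (222.0.0.0 - 223.255.255.255) -> R24
  223.32.0.0/11 (223.32.0.0 - 223.63.255.255) -> R29
  223.32.0.0/12 (223.32.0.0 - 223.47.255.255) -> R23
More-specific entries that do NOT match:
  223.43.213.56/29 (223.43.213.56 - 223.43.213.63) does not contain 223.43.213.46
  223.43.213.32/29 (223.43.213.32 - 223.43.213.39) does not contain 223.43.213.46
  223.43.212.0/24 (223.43.212.0 - 223.43.212.255) does not contain 223.43.213.46
  223.43.220.0/22 (223.43.220.0 - 223.43.223.255) does not contain 223.43.213.46
  223.43.192.0/20 (223.43.192.0 - 223.43.207.255) does not contain 223.43.213.46
  223.171.192.0/18 (223.171.192.0 - 223.171.255.255) does not contain 223.43.213.46
  223.35.128.0/17 (223.35.128.0 - 223.35.255.255) does not contain 223.43.213.46
  223.56.0.0/14 (223.56.0.0 - 223.59.255.255) does not contain 223.43.213.46
  223.44.0.0/14 (223.44.0.0 - 223.47.255.255) does not contain 223.43.213.46
Longest matching prefix is /12 -> next hop R23.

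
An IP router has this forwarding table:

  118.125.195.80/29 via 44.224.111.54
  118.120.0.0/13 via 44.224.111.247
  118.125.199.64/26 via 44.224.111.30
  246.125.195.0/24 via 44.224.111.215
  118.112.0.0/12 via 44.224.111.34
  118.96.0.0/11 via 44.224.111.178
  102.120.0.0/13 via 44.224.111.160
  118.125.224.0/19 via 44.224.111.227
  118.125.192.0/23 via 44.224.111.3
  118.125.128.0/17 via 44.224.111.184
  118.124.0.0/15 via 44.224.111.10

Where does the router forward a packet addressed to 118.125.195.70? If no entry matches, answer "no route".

Routes whose prefix contains 118.125.195.70:
  118.96.0.0/11 (118.96.0.0 - 118.127.255.255) -> 44.224.111.178
  118.112.0.0/12 (118.112.0.0 - 118.127.255.255) -> 44.224.111.34
  118.120.0.0/13 (118.120.0.0 - 118.127.255.255) -> 44.224.111.247
  118.124.0.0/15 (118.124.0.0 - 118.125.255.255) -> 44.224.111.10
  118.125.128.0/17 (118.125.128.0 - 118.125.255.255) -> 44.224.111.184
More-specific entries that do NOT match:
  118.125.195.80/29 (118.125.195.80 - 118.125.195.87) does not contain 118.125.195.70
  118.125.199.64/26 (118.125.199.64 - 118.125.199.127) does not contain 118.125.195.70
  246.125.195.0/24 (246.125.195.0 - 246.125.195.255) does not contain 118.125.195.70
  118.125.192.0/23 (118.125.192.0 - 118.125.193.255) does not contain 118.125.195.70
  118.125.224.0/19 (118.125.224.0 - 118.125.255.255) does not contain 118.125.195.70
Longest matching prefix is /17 -> next hop 44.224.111.184.

44.224.111.184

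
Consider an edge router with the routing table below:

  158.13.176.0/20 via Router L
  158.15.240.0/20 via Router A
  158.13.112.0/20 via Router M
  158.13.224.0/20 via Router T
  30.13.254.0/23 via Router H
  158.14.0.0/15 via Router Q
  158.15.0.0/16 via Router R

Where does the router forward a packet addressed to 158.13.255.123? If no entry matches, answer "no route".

no route

No entry's prefix contains 158.13.255.123; there is no default route.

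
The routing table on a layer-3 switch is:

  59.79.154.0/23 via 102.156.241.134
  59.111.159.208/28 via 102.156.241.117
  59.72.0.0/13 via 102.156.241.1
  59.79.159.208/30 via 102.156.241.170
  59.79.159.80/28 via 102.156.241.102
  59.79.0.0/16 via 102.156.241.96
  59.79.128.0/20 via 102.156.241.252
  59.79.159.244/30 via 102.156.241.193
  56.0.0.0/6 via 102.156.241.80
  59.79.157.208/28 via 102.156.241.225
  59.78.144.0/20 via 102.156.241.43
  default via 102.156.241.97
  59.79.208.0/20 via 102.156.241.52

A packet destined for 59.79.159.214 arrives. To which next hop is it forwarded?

102.156.241.96

Routes whose prefix contains 59.79.159.214:
  0.0.0.0/0 (default, matches everything) -> 102.156.241.97
  56.0.0.0/6 (56.0.0.0 - 59.255.255.255) -> 102.156.241.80
  59.72.0.0/13 (59.72.0.0 - 59.79.255.255) -> 102.156.241.1
  59.79.0.0/16 (59.79.0.0 - 59.79.255.255) -> 102.156.241.96
More-specific entries that do NOT match:
  59.79.159.208/30 (59.79.159.208 - 59.79.159.211) does not contain 59.79.159.214
  59.79.159.244/30 (59.79.159.244 - 59.79.159.247) does not contain 59.79.159.214
  59.111.159.208/28 (59.111.159.208 - 59.111.159.223) does not contain 59.79.159.214
  59.79.159.80/28 (59.79.159.80 - 59.79.159.95) does not contain 59.79.159.214
  59.79.157.208/28 (59.79.157.208 - 59.79.157.223) does not contain 59.79.159.214
  59.79.154.0/23 (59.79.154.0 - 59.79.155.255) does not contain 59.79.159.214
  59.79.128.0/20 (59.79.128.0 - 59.79.143.255) does not contain 59.79.159.214
  59.78.144.0/20 (59.78.144.0 - 59.78.159.255) does not contain 59.79.159.214
  59.79.208.0/20 (59.79.208.0 - 59.79.223.255) does not contain 59.79.159.214
Longest matching prefix is /16 -> next hop 102.156.241.96.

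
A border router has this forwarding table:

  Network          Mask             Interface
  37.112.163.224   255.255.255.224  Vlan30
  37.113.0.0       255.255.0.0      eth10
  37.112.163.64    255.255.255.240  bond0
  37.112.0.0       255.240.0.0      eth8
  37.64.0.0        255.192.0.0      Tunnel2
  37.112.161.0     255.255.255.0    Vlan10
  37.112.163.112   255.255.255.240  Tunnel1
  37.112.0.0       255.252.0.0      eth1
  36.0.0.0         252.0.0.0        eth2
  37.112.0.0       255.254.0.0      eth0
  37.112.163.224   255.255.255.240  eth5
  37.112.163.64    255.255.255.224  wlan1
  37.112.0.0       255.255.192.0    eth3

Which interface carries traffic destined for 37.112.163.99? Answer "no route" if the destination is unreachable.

eth0

Routes whose prefix contains 37.112.163.99:
  36.0.0.0/6 (36.0.0.0 - 39.255.255.255) -> eth2
  37.64.0.0/10 (37.64.0.0 - 37.127.255.255) -> Tunnel2
  37.112.0.0/12 (37.112.0.0 - 37.127.255.255) -> eth8
  37.112.0.0/14 (37.112.0.0 - 37.115.255.255) -> eth1
  37.112.0.0/15 (37.112.0.0 - 37.113.255.255) -> eth0
More-specific entries that do NOT match:
  37.112.163.64/28 (37.112.163.64 - 37.112.163.79) does not contain 37.112.163.99
  37.112.163.112/28 (37.112.163.112 - 37.112.163.127) does not contain 37.112.163.99
  37.112.163.224/28 (37.112.163.224 - 37.112.163.239) does not contain 37.112.163.99
  37.112.163.224/27 (37.112.163.224 - 37.112.163.255) does not contain 37.112.163.99
  37.112.163.64/27 (37.112.163.64 - 37.112.163.95) does not contain 37.112.163.99
  37.112.161.0/24 (37.112.161.0 - 37.112.161.255) does not contain 37.112.163.99
  37.112.0.0/18 (37.112.0.0 - 37.112.63.255) does not contain 37.112.163.99
  37.113.0.0/16 (37.113.0.0 - 37.113.255.255) does not contain 37.112.163.99
Longest matching prefix is /15 -> interface eth0.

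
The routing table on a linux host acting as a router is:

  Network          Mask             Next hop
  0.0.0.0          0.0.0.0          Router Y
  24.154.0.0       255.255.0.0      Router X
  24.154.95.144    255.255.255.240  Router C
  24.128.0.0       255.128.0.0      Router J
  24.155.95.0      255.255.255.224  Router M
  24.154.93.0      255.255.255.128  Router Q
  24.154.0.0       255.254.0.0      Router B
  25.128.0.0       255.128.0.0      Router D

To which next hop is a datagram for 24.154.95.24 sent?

Router X

Routes whose prefix contains 24.154.95.24:
  0.0.0.0/0 (default, matches everything) -> Router Y
  24.128.0.0/9 (24.128.0.0 - 24.255.255.255) -> Router J
  24.154.0.0/15 (24.154.0.0 - 24.155.255.255) -> Router B
  24.154.0.0/16 (24.154.0.0 - 24.154.255.255) -> Router X
More-specific entries that do NOT match:
  24.154.95.144/28 (24.154.95.144 - 24.154.95.159) does not contain 24.154.95.24
  24.155.95.0/27 (24.155.95.0 - 24.155.95.31) does not contain 24.154.95.24
  24.154.93.0/25 (24.154.93.0 - 24.154.93.127) does not contain 24.154.95.24
Longest matching prefix is /16 -> next hop Router X.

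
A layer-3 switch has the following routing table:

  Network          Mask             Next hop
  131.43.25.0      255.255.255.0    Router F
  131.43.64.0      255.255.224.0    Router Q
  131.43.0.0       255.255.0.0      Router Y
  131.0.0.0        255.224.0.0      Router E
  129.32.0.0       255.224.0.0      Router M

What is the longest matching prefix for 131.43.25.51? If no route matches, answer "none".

131.43.25.0/24

Entries matching 131.43.25.51:
  131.43.0.0/16 (131.43.0.0 - 131.43.255.255)
  131.43.25.0/24 (131.43.25.0 - 131.43.25.255)
Most specific is 131.43.25.0/24.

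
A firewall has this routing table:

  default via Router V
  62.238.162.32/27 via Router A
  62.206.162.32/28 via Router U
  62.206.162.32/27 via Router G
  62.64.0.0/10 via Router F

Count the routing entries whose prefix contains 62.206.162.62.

2

Prefixes containing 62.206.162.62:
  0.0.0.0/0 (default, matches everything)
  62.206.162.32/27 (62.206.162.32 - 62.206.162.63)
Total matching entries: 2.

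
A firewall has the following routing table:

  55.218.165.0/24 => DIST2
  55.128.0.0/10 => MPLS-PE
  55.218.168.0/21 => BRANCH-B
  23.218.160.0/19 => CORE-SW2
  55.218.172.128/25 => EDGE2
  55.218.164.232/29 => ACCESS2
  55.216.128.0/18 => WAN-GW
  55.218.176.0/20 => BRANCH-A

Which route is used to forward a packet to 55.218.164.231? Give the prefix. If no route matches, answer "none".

55.218.164.231 is outside every listed prefix and there is no default route.

none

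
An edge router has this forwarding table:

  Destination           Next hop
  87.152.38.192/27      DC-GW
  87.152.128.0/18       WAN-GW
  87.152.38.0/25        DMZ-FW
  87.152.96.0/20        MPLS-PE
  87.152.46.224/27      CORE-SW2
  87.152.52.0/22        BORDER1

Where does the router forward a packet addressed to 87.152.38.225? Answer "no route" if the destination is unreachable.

no route

No entry's prefix contains 87.152.38.225; there is no default route.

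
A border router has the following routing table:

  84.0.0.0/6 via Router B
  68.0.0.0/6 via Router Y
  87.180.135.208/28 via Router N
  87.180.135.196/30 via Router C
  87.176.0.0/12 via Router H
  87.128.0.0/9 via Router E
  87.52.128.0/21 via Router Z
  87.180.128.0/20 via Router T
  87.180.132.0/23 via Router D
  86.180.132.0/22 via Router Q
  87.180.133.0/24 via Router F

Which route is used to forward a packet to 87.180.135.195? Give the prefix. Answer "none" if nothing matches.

Entries matching 87.180.135.195:
  84.0.0.0/6 (84.0.0.0 - 87.255.255.255)
  87.128.0.0/9 (87.128.0.0 - 87.255.255.255)
  87.176.0.0/12 (87.176.0.0 - 87.191.255.255)
  87.180.128.0/20 (87.180.128.0 - 87.180.143.255)
Most specific is 87.180.128.0/20.

87.180.128.0/20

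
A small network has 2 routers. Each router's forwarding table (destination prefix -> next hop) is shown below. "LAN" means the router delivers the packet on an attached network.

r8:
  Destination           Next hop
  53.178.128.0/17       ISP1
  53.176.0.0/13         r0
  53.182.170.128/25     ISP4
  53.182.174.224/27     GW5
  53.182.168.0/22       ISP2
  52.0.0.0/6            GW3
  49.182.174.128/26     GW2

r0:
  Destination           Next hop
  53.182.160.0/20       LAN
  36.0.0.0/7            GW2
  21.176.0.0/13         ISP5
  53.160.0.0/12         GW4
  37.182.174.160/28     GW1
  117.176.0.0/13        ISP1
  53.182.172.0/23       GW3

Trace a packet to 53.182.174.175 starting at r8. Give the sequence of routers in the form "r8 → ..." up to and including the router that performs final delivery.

r8 → r0

At r8: longest match for 53.182.174.175 is 53.176.0.0/13 -> r0
At r0: longest match for 53.182.174.175 is 53.182.160.0/20 -> LAN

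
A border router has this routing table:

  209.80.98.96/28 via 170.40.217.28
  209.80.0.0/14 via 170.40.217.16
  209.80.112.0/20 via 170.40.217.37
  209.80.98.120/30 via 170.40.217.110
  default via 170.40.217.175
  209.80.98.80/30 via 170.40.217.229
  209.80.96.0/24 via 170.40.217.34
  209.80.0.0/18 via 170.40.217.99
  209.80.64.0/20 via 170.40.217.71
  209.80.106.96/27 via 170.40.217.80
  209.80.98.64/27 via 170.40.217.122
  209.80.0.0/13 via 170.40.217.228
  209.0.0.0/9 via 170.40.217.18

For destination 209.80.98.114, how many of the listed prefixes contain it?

4

Prefixes containing 209.80.98.114:
  0.0.0.0/0 (default, matches everything)
  209.0.0.0/9 (209.0.0.0 - 209.127.255.255)
  209.80.0.0/13 (209.80.0.0 - 209.87.255.255)
  209.80.0.0/14 (209.80.0.0 - 209.83.255.255)
Total matching entries: 4.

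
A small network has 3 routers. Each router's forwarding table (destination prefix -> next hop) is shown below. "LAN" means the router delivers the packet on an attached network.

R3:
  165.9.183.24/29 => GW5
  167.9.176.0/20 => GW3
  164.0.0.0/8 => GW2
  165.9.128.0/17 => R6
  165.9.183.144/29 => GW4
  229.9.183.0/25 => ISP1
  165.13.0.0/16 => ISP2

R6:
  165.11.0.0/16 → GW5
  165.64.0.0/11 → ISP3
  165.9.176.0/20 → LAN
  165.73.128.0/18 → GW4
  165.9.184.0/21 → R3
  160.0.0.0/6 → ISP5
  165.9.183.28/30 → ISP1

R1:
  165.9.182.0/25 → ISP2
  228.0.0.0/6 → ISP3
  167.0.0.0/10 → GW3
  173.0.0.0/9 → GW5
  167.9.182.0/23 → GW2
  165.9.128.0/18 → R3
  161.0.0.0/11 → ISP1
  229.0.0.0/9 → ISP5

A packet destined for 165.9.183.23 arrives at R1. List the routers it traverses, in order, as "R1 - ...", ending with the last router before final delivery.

At R1: longest match for 165.9.183.23 is 165.9.128.0/18 -> R3
At R3: longest match for 165.9.183.23 is 165.9.128.0/17 -> R6
At R6: longest match for 165.9.183.23 is 165.9.176.0/20 -> LAN

R1 - R3 - R6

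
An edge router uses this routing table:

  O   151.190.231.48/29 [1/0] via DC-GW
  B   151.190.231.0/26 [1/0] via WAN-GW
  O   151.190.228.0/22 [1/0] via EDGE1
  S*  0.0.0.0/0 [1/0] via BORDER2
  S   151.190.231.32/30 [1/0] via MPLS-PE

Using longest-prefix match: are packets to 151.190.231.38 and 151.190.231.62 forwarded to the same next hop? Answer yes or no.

yes

151.190.231.38: longest match 151.190.231.0/26 -> WAN-GW
151.190.231.62: longest match 151.190.231.0/26 -> WAN-GW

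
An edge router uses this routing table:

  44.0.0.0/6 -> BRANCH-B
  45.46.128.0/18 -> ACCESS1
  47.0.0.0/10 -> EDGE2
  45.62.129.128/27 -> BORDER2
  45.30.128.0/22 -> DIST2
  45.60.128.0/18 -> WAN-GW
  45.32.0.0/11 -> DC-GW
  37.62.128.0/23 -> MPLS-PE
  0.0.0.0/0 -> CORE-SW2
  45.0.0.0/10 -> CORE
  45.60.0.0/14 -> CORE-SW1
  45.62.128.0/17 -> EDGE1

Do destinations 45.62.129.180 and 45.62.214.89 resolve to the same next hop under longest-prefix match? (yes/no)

yes

45.62.129.180: longest match 45.62.128.0/17 -> EDGE1
45.62.214.89: longest match 45.62.128.0/17 -> EDGE1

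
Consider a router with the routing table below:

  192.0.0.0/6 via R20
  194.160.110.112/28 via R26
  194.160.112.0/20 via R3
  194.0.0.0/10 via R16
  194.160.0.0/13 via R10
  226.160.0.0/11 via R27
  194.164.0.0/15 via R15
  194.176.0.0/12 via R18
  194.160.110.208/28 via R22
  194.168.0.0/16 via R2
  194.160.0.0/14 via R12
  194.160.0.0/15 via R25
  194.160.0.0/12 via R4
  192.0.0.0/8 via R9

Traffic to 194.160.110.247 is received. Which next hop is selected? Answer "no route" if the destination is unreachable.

R25

Routes whose prefix contains 194.160.110.247:
  192.0.0.0/6 (192.0.0.0 - 195.255.255.255) -> R20
  194.160.0.0/12 (194.160.0.0 - 194.175.255.255) -> R4
  194.160.0.0/13 (194.160.0.0 - 194.167.255.255) -> R10
  194.160.0.0/14 (194.160.0.0 - 194.163.255.255) -> R12
  194.160.0.0/15 (194.160.0.0 - 194.161.255.255) -> R25
More-specific entries that do NOT match:
  194.160.110.112/28 (194.160.110.112 - 194.160.110.127) does not contain 194.160.110.247
  194.160.110.208/28 (194.160.110.208 - 194.160.110.223) does not contain 194.160.110.247
  194.160.112.0/20 (194.160.112.0 - 194.160.127.255) does not contain 194.160.110.247
  194.168.0.0/16 (194.168.0.0 - 194.168.255.255) does not contain 194.160.110.247
Longest matching prefix is /15 -> next hop R25.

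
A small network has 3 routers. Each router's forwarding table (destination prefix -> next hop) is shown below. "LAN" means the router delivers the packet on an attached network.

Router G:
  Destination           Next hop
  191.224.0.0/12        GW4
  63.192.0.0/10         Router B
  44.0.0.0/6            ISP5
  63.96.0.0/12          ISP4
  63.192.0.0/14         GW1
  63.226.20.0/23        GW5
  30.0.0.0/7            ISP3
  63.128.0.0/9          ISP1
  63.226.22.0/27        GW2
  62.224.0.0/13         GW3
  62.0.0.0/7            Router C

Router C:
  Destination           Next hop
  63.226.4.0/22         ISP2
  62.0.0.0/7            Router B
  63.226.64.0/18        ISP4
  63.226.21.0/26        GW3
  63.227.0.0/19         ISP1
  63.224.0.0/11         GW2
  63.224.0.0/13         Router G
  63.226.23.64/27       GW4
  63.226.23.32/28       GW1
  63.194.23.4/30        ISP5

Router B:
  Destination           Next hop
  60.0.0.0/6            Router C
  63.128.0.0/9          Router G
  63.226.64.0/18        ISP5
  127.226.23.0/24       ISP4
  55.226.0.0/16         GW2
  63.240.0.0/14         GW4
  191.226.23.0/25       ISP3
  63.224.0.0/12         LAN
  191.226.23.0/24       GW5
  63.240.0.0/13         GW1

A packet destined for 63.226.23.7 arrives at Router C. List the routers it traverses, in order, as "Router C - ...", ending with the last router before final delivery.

Router C - Router G - Router B

At Router C: longest match for 63.226.23.7 is 63.224.0.0/13 -> Router G
At Router G: longest match for 63.226.23.7 is 63.192.0.0/10 -> Router B
At Router B: longest match for 63.226.23.7 is 63.224.0.0/12 -> LAN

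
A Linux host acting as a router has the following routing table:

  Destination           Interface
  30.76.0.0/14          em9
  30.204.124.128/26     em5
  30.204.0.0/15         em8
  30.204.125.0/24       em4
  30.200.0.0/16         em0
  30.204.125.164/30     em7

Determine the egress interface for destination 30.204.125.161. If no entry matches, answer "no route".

em4

Routes whose prefix contains 30.204.125.161:
  30.204.0.0/15 (30.204.0.0 - 30.205.255.255) -> em8
  30.204.125.0/24 (30.204.125.0 - 30.204.125.255) -> em4
More-specific entries that do NOT match:
  30.204.125.164/30 (30.204.125.164 - 30.204.125.167) does not contain 30.204.125.161
  30.204.124.128/26 (30.204.124.128 - 30.204.124.191) does not contain 30.204.125.161
Longest matching prefix is /24 -> interface em4.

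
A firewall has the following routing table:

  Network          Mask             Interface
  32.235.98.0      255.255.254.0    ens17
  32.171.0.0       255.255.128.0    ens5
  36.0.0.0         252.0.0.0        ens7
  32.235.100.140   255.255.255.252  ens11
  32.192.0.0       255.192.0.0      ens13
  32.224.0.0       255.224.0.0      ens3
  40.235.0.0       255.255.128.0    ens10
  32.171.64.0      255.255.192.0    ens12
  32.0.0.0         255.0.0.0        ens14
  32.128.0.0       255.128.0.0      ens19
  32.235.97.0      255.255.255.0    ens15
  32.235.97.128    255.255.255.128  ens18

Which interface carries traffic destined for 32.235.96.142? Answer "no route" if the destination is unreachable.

Routes whose prefix contains 32.235.96.142:
  32.0.0.0/8 (32.0.0.0 - 32.255.255.255) -> ens14
  32.128.0.0/9 (32.128.0.0 - 32.255.255.255) -> ens19
  32.192.0.0/10 (32.192.0.0 - 32.255.255.255) -> ens13
  32.224.0.0/11 (32.224.0.0 - 32.255.255.255) -> ens3
More-specific entries that do NOT match:
  32.235.100.140/30 (32.235.100.140 - 32.235.100.143) does not contain 32.235.96.142
  32.235.97.128/25 (32.235.97.128 - 32.235.97.255) does not contain 32.235.96.142
  32.235.97.0/24 (32.235.97.0 - 32.235.97.255) does not contain 32.235.96.142
  32.235.98.0/23 (32.235.98.0 - 32.235.99.255) does not contain 32.235.96.142
  32.171.64.0/18 (32.171.64.0 - 32.171.127.255) does not contain 32.235.96.142
  32.171.0.0/17 (32.171.0.0 - 32.171.127.255) does not contain 32.235.96.142
  40.235.0.0/17 (40.235.0.0 - 40.235.127.255) does not contain 32.235.96.142
Longest matching prefix is /11 -> interface ens3.

ens3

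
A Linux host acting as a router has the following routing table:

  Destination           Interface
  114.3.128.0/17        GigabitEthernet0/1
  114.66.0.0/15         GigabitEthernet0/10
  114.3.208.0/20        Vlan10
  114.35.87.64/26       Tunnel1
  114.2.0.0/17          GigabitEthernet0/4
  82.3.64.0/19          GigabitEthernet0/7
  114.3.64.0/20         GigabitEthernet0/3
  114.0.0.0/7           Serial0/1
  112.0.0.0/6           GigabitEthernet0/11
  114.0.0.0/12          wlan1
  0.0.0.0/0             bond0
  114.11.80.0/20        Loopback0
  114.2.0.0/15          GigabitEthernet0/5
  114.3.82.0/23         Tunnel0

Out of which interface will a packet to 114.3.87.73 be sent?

GigabitEthernet0/5

Routes whose prefix contains 114.3.87.73:
  0.0.0.0/0 (default, matches everything) -> bond0
  112.0.0.0/6 (112.0.0.0 - 115.255.255.255) -> GigabitEthernet0/11
  114.0.0.0/7 (114.0.0.0 - 115.255.255.255) -> Serial0/1
  114.0.0.0/12 (114.0.0.0 - 114.15.255.255) -> wlan1
  114.2.0.0/15 (114.2.0.0 - 114.3.255.255) -> GigabitEthernet0/5
More-specific entries that do NOT match:
  114.35.87.64/26 (114.35.87.64 - 114.35.87.127) does not contain 114.3.87.73
  114.3.82.0/23 (114.3.82.0 - 114.3.83.255) does not contain 114.3.87.73
  114.3.208.0/20 (114.3.208.0 - 114.3.223.255) does not contain 114.3.87.73
  114.3.64.0/20 (114.3.64.0 - 114.3.79.255) does not contain 114.3.87.73
  114.11.80.0/20 (114.11.80.0 - 114.11.95.255) does not contain 114.3.87.73
  82.3.64.0/19 (82.3.64.0 - 82.3.95.255) does not contain 114.3.87.73
  114.3.128.0/17 (114.3.128.0 - 114.3.255.255) does not contain 114.3.87.73
  114.2.0.0/17 (114.2.0.0 - 114.2.127.255) does not contain 114.3.87.73
Longest matching prefix is /15 -> interface GigabitEthernet0/5.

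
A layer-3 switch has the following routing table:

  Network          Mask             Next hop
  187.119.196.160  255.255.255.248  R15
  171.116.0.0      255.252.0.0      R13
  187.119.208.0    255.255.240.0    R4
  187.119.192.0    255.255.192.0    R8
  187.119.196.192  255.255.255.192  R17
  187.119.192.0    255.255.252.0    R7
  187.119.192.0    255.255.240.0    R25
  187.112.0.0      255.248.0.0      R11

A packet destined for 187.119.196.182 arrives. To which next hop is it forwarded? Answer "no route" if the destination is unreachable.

Routes whose prefix contains 187.119.196.182:
  187.112.0.0/13 (187.112.0.0 - 187.119.255.255) -> R11
  187.119.192.0/18 (187.119.192.0 - 187.119.255.255) -> R8
  187.119.192.0/20 (187.119.192.0 - 187.119.207.255) -> R25
More-specific entries that do NOT match:
  187.119.196.160/29 (187.119.196.160 - 187.119.196.167) does not contain 187.119.196.182
  187.119.196.192/26 (187.119.196.192 - 187.119.196.255) does not contain 187.119.196.182
  187.119.192.0/22 (187.119.192.0 - 187.119.195.255) does not contain 187.119.196.182
Longest matching prefix is /20 -> next hop R25.

R25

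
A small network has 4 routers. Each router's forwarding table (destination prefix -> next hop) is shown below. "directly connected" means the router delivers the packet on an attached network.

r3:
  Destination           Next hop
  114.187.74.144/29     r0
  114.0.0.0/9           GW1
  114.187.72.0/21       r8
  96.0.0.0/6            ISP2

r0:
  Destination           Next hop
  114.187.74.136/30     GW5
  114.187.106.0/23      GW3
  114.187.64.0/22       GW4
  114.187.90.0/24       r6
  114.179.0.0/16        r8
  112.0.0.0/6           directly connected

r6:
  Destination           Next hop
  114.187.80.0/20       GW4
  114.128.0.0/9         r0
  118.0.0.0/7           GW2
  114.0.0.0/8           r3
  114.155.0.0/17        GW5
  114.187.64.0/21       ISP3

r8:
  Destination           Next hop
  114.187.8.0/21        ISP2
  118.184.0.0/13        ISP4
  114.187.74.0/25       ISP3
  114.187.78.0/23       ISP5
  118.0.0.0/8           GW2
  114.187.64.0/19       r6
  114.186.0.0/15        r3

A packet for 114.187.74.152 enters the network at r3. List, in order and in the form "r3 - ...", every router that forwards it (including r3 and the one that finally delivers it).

At r3: longest match for 114.187.74.152 is 114.187.72.0/21 -> r8
At r8: longest match for 114.187.74.152 is 114.187.64.0/19 -> r6
At r6: longest match for 114.187.74.152 is 114.128.0.0/9 -> r0
At r0: longest match for 114.187.74.152 is 112.0.0.0/6 -> directly connected

r3 - r8 - r6 - r0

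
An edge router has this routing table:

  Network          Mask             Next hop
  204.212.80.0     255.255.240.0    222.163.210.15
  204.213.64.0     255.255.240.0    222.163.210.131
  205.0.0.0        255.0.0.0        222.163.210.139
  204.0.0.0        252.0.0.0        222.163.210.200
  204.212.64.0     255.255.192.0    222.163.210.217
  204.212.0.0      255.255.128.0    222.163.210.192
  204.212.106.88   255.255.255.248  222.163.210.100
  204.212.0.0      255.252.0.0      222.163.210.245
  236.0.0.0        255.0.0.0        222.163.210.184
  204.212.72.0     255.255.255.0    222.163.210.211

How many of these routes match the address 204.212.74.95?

Prefixes containing 204.212.74.95:
  204.0.0.0/6 (204.0.0.0 - 207.255.255.255)
  204.212.0.0/14 (204.212.0.0 - 204.215.255.255)
  204.212.0.0/17 (204.212.0.0 - 204.212.127.255)
  204.212.64.0/18 (204.212.64.0 - 204.212.127.255)
Total matching entries: 4.

4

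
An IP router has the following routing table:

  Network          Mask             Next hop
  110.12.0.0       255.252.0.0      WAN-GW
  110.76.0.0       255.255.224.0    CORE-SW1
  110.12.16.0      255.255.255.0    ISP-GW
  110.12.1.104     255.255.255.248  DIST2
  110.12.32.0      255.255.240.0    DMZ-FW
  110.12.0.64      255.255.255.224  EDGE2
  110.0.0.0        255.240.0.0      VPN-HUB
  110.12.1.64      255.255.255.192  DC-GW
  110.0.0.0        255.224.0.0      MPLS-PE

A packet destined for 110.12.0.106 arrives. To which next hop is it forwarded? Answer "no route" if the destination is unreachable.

Routes whose prefix contains 110.12.0.106:
  110.0.0.0/11 (110.0.0.0 - 110.31.255.255) -> MPLS-PE
  110.0.0.0/12 (110.0.0.0 - 110.15.255.255) -> VPN-HUB
  110.12.0.0/14 (110.12.0.0 - 110.15.255.255) -> WAN-GW
More-specific entries that do NOT match:
  110.12.1.104/29 (110.12.1.104 - 110.12.1.111) does not contain 110.12.0.106
  110.12.0.64/27 (110.12.0.64 - 110.12.0.95) does not contain 110.12.0.106
  110.12.1.64/26 (110.12.1.64 - 110.12.1.127) does not contain 110.12.0.106
  110.12.16.0/24 (110.12.16.0 - 110.12.16.255) does not contain 110.12.0.106
  110.12.32.0/20 (110.12.32.0 - 110.12.47.255) does not contain 110.12.0.106
  110.76.0.0/19 (110.76.0.0 - 110.76.31.255) does not contain 110.12.0.106
Longest matching prefix is /14 -> next hop WAN-GW.

WAN-GW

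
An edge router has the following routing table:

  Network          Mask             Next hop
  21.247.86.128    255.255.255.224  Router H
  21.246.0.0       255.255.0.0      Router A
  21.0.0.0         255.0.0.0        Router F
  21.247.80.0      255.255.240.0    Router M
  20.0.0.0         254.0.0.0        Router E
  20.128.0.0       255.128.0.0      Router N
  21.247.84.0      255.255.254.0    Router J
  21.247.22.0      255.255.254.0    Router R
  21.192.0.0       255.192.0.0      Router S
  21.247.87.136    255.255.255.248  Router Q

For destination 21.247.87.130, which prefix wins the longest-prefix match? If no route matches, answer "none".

Entries matching 21.247.87.130:
  20.0.0.0/7 (20.0.0.0 - 21.255.255.255)
  21.0.0.0/8 (21.0.0.0 - 21.255.255.255)
  21.192.0.0/10 (21.192.0.0 - 21.255.255.255)
  21.247.80.0/20 (21.247.80.0 - 21.247.95.255)
Most specific is 21.247.80.0/20.

21.247.80.0/20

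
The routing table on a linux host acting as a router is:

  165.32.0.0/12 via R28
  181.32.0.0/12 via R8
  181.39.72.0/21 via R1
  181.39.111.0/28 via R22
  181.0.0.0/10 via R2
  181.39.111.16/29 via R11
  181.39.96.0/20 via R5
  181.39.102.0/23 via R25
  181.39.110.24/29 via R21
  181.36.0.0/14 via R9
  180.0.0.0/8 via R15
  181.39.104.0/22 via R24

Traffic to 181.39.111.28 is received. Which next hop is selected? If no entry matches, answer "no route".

R5

Routes whose prefix contains 181.39.111.28:
  181.0.0.0/10 (181.0.0.0 - 181.63.255.255) -> R2
  181.32.0.0/12 (181.32.0.0 - 181.47.255.255) -> R8
  181.36.0.0/14 (181.36.0.0 - 181.39.255.255) -> R9
  181.39.96.0/20 (181.39.96.0 - 181.39.111.255) -> R5
More-specific entries that do NOT match:
  181.39.111.16/29 (181.39.111.16 - 181.39.111.23) does not contain 181.39.111.28
  181.39.110.24/29 (181.39.110.24 - 181.39.110.31) does not contain 181.39.111.28
  181.39.111.0/28 (181.39.111.0 - 181.39.111.15) does not contain 181.39.111.28
  181.39.102.0/23 (181.39.102.0 - 181.39.103.255) does not contain 181.39.111.28
  181.39.104.0/22 (181.39.104.0 - 181.39.107.255) does not contain 181.39.111.28
  181.39.72.0/21 (181.39.72.0 - 181.39.79.255) does not contain 181.39.111.28
Longest matching prefix is /20 -> next hop R5.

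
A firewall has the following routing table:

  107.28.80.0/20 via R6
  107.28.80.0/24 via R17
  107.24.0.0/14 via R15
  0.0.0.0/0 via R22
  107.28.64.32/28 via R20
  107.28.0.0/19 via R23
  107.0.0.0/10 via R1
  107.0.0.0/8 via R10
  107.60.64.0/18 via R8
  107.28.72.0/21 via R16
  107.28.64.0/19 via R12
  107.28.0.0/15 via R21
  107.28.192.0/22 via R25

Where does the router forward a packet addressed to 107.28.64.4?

R12

Routes whose prefix contains 107.28.64.4:
  0.0.0.0/0 (default, matches everything) -> R22
  107.0.0.0/8 (107.0.0.0 - 107.255.255.255) -> R10
  107.0.0.0/10 (107.0.0.0 - 107.63.255.255) -> R1
  107.28.0.0/15 (107.28.0.0 - 107.29.255.255) -> R21
  107.28.64.0/19 (107.28.64.0 - 107.28.95.255) -> R12
More-specific entries that do NOT match:
  107.28.64.32/28 (107.28.64.32 - 107.28.64.47) does not contain 107.28.64.4
  107.28.80.0/24 (107.28.80.0 - 107.28.80.255) does not contain 107.28.64.4
  107.28.192.0/22 (107.28.192.0 - 107.28.195.255) does not contain 107.28.64.4
  107.28.72.0/21 (107.28.72.0 - 107.28.79.255) does not contain 107.28.64.4
  107.28.80.0/20 (107.28.80.0 - 107.28.95.255) does not contain 107.28.64.4
Longest matching prefix is /19 -> next hop R12.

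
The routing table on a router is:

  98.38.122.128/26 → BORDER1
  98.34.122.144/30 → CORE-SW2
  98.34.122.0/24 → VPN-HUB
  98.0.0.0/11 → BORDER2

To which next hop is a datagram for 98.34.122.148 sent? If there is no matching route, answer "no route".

Routes whose prefix contains 98.34.122.148:
  98.34.122.0/24 (98.34.122.0 - 98.34.122.255) -> VPN-HUB
More-specific entries that do NOT match:
  98.34.122.144/30 (98.34.122.144 - 98.34.122.147) does not contain 98.34.122.148
  98.38.122.128/26 (98.38.122.128 - 98.38.122.191) does not contain 98.34.122.148
Longest matching prefix is /24 -> next hop VPN-HUB.

VPN-HUB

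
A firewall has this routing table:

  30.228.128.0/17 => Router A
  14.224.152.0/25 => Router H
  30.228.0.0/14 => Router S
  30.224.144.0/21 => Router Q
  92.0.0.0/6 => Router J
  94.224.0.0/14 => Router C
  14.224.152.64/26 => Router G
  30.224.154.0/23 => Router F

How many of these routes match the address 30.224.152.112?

No listed prefix contains 30.224.152.112.
Total matching entries: 0.

0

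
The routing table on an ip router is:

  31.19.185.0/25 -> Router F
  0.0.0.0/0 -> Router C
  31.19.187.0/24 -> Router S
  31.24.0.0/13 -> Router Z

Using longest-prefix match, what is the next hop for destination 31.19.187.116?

Routes whose prefix contains 31.19.187.116:
  0.0.0.0/0 (default, matches everything) -> Router C
  31.19.187.0/24 (31.19.187.0 - 31.19.187.255) -> Router S
More-specific entries that do NOT match:
  31.19.185.0/25 (31.19.185.0 - 31.19.185.127) does not contain 31.19.187.116
Longest matching prefix is /24 -> next hop Router S.

Router S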